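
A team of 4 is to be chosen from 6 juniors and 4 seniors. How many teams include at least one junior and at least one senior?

Unrestricted: C(10,4) = 210 ways to pick any 4 of the 10.
Subtract selections that omit an entire group: no juniors → C(4,4) = 1; no seniors → C(6,4) = 15.
Both groups omitted at once is impossible, so 210 − 16 = 194.

194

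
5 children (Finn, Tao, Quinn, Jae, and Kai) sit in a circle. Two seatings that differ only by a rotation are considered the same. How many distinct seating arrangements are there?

24

Seat Finn anywhere (absorbing the rotational symmetry), then permute the other 4: (4)! = 24.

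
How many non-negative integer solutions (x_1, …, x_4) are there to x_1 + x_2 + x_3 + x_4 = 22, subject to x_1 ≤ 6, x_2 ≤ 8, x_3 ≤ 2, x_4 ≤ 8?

By stars and bars, unrestricted non-negative solutions to x_1+…+x_4 = 22 number C(22+3,3) = 2300.
Subtract solutions that violate a single cap (substitute x_i' = x_i − (cap_i+1)): x_1 ≥ 7 gives C(18,3) = 816; x_2 ≥ 9 gives C(16,3) = 560; x_3 ≥ 3 gives C(22,3) = 1540; x_4 ≥ 9 gives C(16,3) = 560. Together 3476.
Add back pairs where two caps are both exceeded: 84 + 455 + 84 + 286 + 35 + 286 = 1230.
Subtract triples: 20 + 0 + 20 + 4 = 44.
By inclusion–exclusion the count is 2300 − 3476 + 1230 − 44 = 10.

10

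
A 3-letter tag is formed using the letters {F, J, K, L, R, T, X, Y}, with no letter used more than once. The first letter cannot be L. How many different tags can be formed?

294

The first letter has 8−1 = 7 choices (anything except L).
The remaining 2 letters are filled from the other 7 symbols without repetition: 7 × 6 = 42.
Total: 7 × 42 = 294.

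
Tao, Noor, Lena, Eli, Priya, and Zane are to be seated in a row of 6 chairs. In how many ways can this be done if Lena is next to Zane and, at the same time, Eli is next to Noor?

Treat {Lena,Zane} as one block (2 orders) and {Eli,Noor} as another (2 orders).
That leaves 4 units to arrange: 2 × 2 × 4! = 4 × 24 = 96.

96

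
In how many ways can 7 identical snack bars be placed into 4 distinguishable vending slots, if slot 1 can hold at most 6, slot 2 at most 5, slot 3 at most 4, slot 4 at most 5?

Without the upper bounds there are C(10,3) = 120 ways to split 7 among 4 vending slots.
Subtract solutions that violate a single cap (substitute x_i' = x_i − (cap_i+1)): x_1 ≥ 7 gives C(3,3) = 1; x_2 ≥ 6 gives C(4,3) = 4; x_3 ≥ 5 gives C(5,3) = 10; x_4 ≥ 6 gives C(4,3) = 4. Together 19.
No two caps can be exceeded simultaneously, so the pair terms are all 0.
By inclusion–exclusion the count is 120 − 19 + 0 = 101.

101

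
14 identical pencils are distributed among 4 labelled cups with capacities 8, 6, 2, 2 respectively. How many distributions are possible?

27

Ignoring the caps, the number of non-negative solutions to x_1+…+x_4 = 14 is C(17,3) = 680.
Subtract solutions that violate a single cap (substitute x_i' = x_i − (cap_i+1)): x_1 ≥ 9 gives C(8,3) = 56; x_2 ≥ 7 gives C(10,3) = 120; x_3 ≥ 3 gives C(14,3) = 364; x_4 ≥ 3 gives C(14,3) = 364. Together 904.
Add back pairs where two caps are both exceeded: 0 + 10 + 10 + 35 + 35 + 165 = 255.
Subtract triples: 0 + 0 + 0 + 4 = 4.
By inclusion–exclusion the count is 680 − 904 + 255 − 4 = 27.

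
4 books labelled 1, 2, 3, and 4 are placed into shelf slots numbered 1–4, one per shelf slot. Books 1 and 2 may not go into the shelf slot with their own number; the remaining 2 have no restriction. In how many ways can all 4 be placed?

14

Let Aᵢ (for i ∈ {1, 2}) be the placements that put book i in its forbidden shelf slot. Any j of these fix j positions, leaving (4−j)! ways to fill the rest, and there are C(2,j) ways to pick which j.
By inclusion–exclusion, the number of valid placements is Σ_{j=0}^{2} (−1)^j C(2,j)·(4−j)!.
Computing: 24 − 12 + 2 = 14.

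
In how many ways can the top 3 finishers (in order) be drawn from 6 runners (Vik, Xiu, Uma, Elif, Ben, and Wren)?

120

There are 6 choices for 1st place, 5 for 2nd, and 4 for 3rd.
That gives 6 × 5 × 4 = 120.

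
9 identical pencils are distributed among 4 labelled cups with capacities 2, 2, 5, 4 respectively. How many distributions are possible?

27

Without the upper bounds there are C(12,3) = 220 ways to split 9 among 4 cups.
Subtract solutions that violate a single cap (substitute x_i' = x_i − (cap_i+1)): x_1 ≥ 3 gives C(9,3) = 84; x_2 ≥ 3 gives C(9,3) = 84; x_3 ≥ 6 gives C(6,3) = 20; x_4 ≥ 5 gives C(7,3) = 35. Together 223.
Add back pairs where two caps are both exceeded: 20 + 1 + 4 + 1 + 4 + 0 = 30.
By inclusion–exclusion the count is 220 − 223 + 30 = 27.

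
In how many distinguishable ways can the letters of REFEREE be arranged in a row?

105

REFEREE has 7 letters with E appearing 4 times and R appearing twice.
So there are 7! / (4!·2!) = 105 distinguishable arrangements.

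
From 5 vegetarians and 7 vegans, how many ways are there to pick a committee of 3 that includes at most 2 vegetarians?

Split by how many vegetarians are chosen (0 through 2).
Sum: C(5,0)·C(7,3) + C(5,1)·C(7,2) + C(5,2)·C(7,1) = 35 + 105 + 70 = 210.

210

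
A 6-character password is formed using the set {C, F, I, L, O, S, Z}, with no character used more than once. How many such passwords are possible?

With no repetition, fill the 6 characters in order: 7 choices, then 6, down to 2.
7 × 6 × 5 × 4 × 3 × 2 = 5040.

5040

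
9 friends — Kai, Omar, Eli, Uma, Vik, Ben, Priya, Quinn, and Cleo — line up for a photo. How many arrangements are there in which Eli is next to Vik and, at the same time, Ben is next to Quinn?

Treat {Eli,Vik} as one block (2 orders) and {Ben,Quinn} as another (2 orders).
That leaves 7 units to arrange: 2 × 2 × 7! = 4 × 5040 = 20160.

20160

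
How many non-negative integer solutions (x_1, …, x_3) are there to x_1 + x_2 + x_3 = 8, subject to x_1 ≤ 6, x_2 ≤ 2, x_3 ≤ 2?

6

Ignoring the caps, the number of non-negative solutions to x_1+…+x_3 = 8 is C(10,2) = 45.
Subtract solutions that violate a single cap (substitute x_i' = x_i − (cap_i+1)): x_1 ≥ 7 gives C(3,2) = 3; x_2 ≥ 3 gives C(7,2) = 21; x_3 ≥ 3 gives C(7,2) = 21. Together 45.
Add back pairs where two caps are both exceeded: 0 + 0 + 6 = 6.
By inclusion–exclusion the count is 45 − 45 + 6 = 6.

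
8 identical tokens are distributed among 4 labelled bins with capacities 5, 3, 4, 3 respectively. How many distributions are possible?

66

By stars and bars, unrestricted non-negative solutions to x_1+…+x_4 = 8 number C(8+3,3) = 165.
Subtract solutions that violate a single cap (substitute x_i' = x_i − (cap_i+1)): x_1 ≥ 6 gives C(5,3) = 10; x_2 ≥ 4 gives C(7,3) = 35; x_3 ≥ 5 gives C(6,3) = 20; x_4 ≥ 4 gives C(7,3) = 35. Together 100.
Add back pairs where two caps are both exceeded: 0 + 0 + 0 + 0 + 1 + 0 = 1.
By inclusion–exclusion the count is 165 − 100 + 1 = 66.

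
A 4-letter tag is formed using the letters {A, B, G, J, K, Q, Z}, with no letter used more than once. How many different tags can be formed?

840

Choose and order 4 of the 7 symbols: the first letter has 7 options, the next 6, then 5, 4.
7 × 6 × 5 × 4 = 840.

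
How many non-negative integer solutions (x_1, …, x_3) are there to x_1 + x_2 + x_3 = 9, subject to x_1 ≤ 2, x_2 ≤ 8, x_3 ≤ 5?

17

By stars and bars, unrestricted non-negative solutions to x_1+…+x_3 = 9 number C(9+2,2) = 55.
Subtract solutions that violate a single cap (substitute x_i' = x_i − (cap_i+1)): x_1 ≥ 3 gives C(8,2) = 28; x_2 ≥ 9 gives C(2,2) = 1; x_3 ≥ 6 gives C(5,2) = 10. Together 39.
Add back pairs where two caps are both exceeded: 0 + 1 + 0 = 1.
By inclusion–exclusion the count is 55 − 39 + 1 = 17.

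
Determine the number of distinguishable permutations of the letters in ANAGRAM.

840

Letter multiplicities in ANAGRAM: A×3, G×1, M×1, N×1, R×1.
Dividing 7! = 5040 by 3! = 6 for the repeated letters gives 840.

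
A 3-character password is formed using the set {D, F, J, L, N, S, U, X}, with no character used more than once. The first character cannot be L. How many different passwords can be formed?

294

The first character has 8−1 = 7 choices (anything except L).
The remaining 2 characters are filled from the other 7 symbols without repetition: 7 × 6 = 42.
Total: 7 × 42 = 294.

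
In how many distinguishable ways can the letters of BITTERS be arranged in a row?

2520

Letter multiplicities in BITTERS: B×1, E×1, I×1, R×1, S×1, T×2.
So there are 7! / (2!) = 2520 distinguishable arrangements.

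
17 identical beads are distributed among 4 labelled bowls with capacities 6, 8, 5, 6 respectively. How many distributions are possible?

Ignoring the caps, the number of non-negative solutions to x_1+…+x_4 = 17 is C(20,3) = 1140.
Subtract solutions that violate a single cap (substitute x_i' = x_i − (cap_i+1)): x_1 ≥ 7 gives C(13,3) = 286; x_2 ≥ 9 gives C(11,3) = 165; x_3 ≥ 6 gives C(14,3) = 364; x_4 ≥ 7 gives C(13,3) = 286. Together 1101.
Add back pairs where two caps are both exceeded: 4 + 35 + 20 + 10 + 4 + 35 = 108.
By inclusion–exclusion the count is 1140 − 1101 + 108 = 147.

147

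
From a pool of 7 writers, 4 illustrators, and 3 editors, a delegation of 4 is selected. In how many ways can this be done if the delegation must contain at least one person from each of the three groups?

With no constraint there are C(14,4) = 1001 possible selections.
Selections missing a whole group: no writers → C(7,4) = 35; no illustrators → C(10,4) = 210; no editors → C(11,4) = 330.
Add back selections omitting two groups (i.e. drawn from a single group): C(7,4) + C(4,4) + C(3,4) = 36.
By inclusion–exclusion: 1001 − 575 + 36 = 462.

462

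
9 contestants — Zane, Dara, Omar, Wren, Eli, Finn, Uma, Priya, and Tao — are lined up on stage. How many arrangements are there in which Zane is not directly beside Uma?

Of the 9! = 362880 arrangements, those with Zane and Uma adjacent number 2 × 8! = 80640 (treat the pair as a block with 2 internal orders).
Complementary counting: 362880 − 80640 = 282240.

282240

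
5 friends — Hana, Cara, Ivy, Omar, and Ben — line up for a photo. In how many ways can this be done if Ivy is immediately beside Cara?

48

Place the 3 others and the Ivy-Cara pair as 4 objects in a line; the pair has 2 internal arrangements.
So the count is 2·(4)! = 48.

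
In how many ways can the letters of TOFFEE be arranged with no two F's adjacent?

There are 6!/(2!·2!) = 180 arrangements of TOFFEE in total.
Arrangements with the F's together: treat FF as one letter, giving (5)!/(2!) = 60.
Subtracting, 180 − 60 = 120 arrangements keep the F's apart.

120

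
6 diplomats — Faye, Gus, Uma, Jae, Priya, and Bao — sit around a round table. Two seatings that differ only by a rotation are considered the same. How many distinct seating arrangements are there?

120

Seat Faye anywhere (absorbing the rotational symmetry), then permute the other 5: (5)! = 120.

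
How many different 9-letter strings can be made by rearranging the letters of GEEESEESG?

756

Letter multiplicities in GEEESEESG: E×5, G×2, S×2.
Dividing 9! = 362880 by 5!·2!·2! = 480 for the repeated letters gives 756.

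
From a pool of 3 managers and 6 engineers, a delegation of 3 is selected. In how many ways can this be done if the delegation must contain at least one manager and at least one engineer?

With no constraint there are C(9,3) = 84 possible selections.
Selections missing a whole group: no managers → C(6,3) = 20; no engineers → C(3,3) = 1.
Both groups omitted at once is impossible, so 84 − 21 = 63.

63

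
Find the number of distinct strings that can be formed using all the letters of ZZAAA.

10

ZZAAA has 5 letters with A appearing 3 times and Z appearing twice.
Dividing 5! = 120 by 3!·2! = 12 for the repeated letters gives 10.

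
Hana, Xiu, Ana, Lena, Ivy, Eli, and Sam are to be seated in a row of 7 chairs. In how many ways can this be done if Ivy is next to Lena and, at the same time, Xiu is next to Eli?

480

Treat {Ivy,Lena} as one block (2 orders) and {Xiu,Eli} as another (2 orders).
That leaves 5 units to arrange: 2 × 2 × 5! = 4 × 120 = 480.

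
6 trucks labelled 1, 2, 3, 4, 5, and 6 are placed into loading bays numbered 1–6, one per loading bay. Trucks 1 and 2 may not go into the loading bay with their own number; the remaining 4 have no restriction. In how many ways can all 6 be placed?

Let Aᵢ (for i ∈ {1, 2}) be the placements that put truck i in its forbidden loading bay. Any j of these fix j positions, leaving (6−j)! ways to fill the rest, and there are C(2,j) ways to pick which j.
By inclusion–exclusion, the number of valid placements is Σ_{j=0}^{2} (−1)^j C(2,j)·(6−j)!.
Computing: 720 − 240 + 24 = 504.

504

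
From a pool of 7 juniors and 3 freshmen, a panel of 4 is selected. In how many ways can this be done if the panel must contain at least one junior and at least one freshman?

Total 4-person selections from all 10: C(10,4) = 210.
Selections missing a whole group: no juniors → C(3,4) = 0; no freshmen → C(7,4) = 35.
Both groups omitted at once is impossible, so 210 − 35 = 175.

175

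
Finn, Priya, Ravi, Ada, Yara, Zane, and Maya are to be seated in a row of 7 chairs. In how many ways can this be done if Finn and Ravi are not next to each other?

Of the 7! = 5040 arrangements, those with Finn and Ravi adjacent number 2 × 6! = 1440 (treat the pair as a block with 2 internal orders).
So 5040 − 1440 = 3600 arrangements keep them apart.

3600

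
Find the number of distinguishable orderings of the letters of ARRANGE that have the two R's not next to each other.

Total arrangements of ARRANGE: 7!/(2!·2!) = 1260.
If the two R's are adjacent, glue them into one block, leaving 6 items to arrange: (6)!/(2!) = 360 ways.
Subtracting, 1260 − 360 = 900 arrangements keep the R's apart.

900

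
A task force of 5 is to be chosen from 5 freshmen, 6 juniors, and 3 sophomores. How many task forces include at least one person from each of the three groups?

With no constraint there are C(14,5) = 2002 possible selections.
Subtract selections that omit an entire group: no freshmen → C(9,5) = 126; no juniors → C(8,5) = 56; no sophomores → C(11,5) = 462.
Add back selections omitting two groups (i.e. drawn from a single group): C(5,5) + C(6,5) + C(3,5) = 7.
By inclusion–exclusion: 2002 − 644 + 7 = 1365.

1365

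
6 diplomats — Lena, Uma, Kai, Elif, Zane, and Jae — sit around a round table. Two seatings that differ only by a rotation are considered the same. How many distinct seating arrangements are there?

Fix one person's seat to break rotational symmetry; the remaining 5 people can be arranged in (5)! = 120 ways.

120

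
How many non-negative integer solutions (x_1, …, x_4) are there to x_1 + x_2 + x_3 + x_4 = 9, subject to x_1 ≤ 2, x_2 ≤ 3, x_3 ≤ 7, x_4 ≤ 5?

67

By stars and bars, unrestricted non-negative solutions to x_1+…+x_4 = 9 number C(9+3,3) = 220.
Subtract solutions that violate a single cap (substitute x_i' = x_i − (cap_i+1)): x_1 ≥ 3 gives C(9,3) = 84; x_2 ≥ 4 gives C(8,3) = 56; x_3 ≥ 8 gives C(4,3) = 4; x_4 ≥ 6 gives C(6,3) = 20. Together 164.
Add back pairs where two caps are both exceeded: 10 + 0 + 1 + 0 + 0 + 0 = 11.
By inclusion–exclusion the count is 220 − 164 + 11 = 67.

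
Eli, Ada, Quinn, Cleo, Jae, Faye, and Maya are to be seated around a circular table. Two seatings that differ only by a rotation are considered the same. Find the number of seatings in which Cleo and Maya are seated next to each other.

240

Glue Cleo and Maya into a block (2 internal orders). Seating 6 units around a circle gives (5)! arrangements.
So 2 × (5)! = 2 × 120 = 240.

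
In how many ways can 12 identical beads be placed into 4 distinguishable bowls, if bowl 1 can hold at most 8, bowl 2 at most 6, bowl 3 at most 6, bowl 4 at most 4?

Ignoring the caps, the number of non-negative solutions to x_1+…+x_4 = 12 is C(15,3) = 455.
Subtract solutions that violate a single cap (substitute x_i' = x_i − (cap_i+1)): x_1 ≥ 9 gives C(6,3) = 20; x_2 ≥ 7 gives C(8,3) = 56; x_3 ≥ 7 gives C(8,3) = 56; x_4 ≥ 5 gives C(10,3) = 120. Together 252.
Add back pairs where two caps are both exceeded: 0 + 0 + 0 + 0 + 1 + 1 = 2.
By inclusion–exclusion the count is 455 − 252 + 2 = 205.

205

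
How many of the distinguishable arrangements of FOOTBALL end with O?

2520

Fix O in the last position and arrange the remaining 7 letters.
Those 7 letters have L appearing twice, giving (7)!/(2!) = 2520.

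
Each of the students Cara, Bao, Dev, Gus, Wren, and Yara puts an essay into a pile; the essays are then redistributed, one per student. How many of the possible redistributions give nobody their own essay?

Count assignments avoiding every fixed point. For any j of the 6 students fixed to their own essay, the other 6−j can be arranged in (6−j)! ways.
By inclusion–exclusion this is Σ_{j=0}^{6} (−1)^j C(6,j)·(6−j)!.
Computing: 720 − 720 + 360 − 120 + 30 − 6 + 1 = 265.

265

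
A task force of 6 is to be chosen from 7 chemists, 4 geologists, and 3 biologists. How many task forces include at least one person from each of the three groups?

2331

With no constraint there are C(14,6) = 3003 possible selections.
Subtract selections that omit an entire group: no chemists → C(7,6) = 7; no geologists → C(10,6) = 210; no biologists → C(11,6) = 462.
Add back selections omitting two groups (i.e. drawn from a single group): C(7,6) + C(4,6) + C(3,6) = 7.
By inclusion–exclusion: 3003 − 679 + 7 = 2331.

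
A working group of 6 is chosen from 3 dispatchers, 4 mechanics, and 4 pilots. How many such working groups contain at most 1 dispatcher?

196

Split by how many dispatchers are chosen (0 through 1).
Sum: C(3,0)·C(8,6) + C(3,1)·C(8,5) = 28 + 168 = 196.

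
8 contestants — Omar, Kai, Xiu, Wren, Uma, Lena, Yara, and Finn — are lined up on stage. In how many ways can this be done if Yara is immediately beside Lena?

Treat {Yara, Lena} as a single unit. There are 7 units to order, and the pair itself can be ordered 2 ways.
That gives 2 × 7! = 2 × 5040 = 10080.

10080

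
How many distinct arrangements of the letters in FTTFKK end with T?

Fix T in the last position and arrange the remaining 5 letters.
Those 5 letters have F appearing twice and K appearing twice, giving (5)!/(2!·2!) = 30.

30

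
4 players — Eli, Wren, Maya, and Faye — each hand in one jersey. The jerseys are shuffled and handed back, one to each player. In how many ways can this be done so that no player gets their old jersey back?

Count assignments avoiding every fixed point. For any j of the 4 players fixed to their old jersey, the other 4−j can be arranged in (4−j)! ways.
By inclusion–exclusion this is Σ_{j=0}^{4} (−1)^j C(4,j)·(4−j)!.
Computing: 24 − 24 + 12 − 4 + 1 = 9.

9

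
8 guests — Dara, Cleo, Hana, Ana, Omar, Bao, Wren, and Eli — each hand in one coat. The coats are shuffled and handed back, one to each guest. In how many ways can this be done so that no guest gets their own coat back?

Count assignments avoiding every fixed point. For any j of the 8 guests fixed to their own coat, the other 8−j can be arranged in (8−j)! ways.
By inclusion–exclusion this is Σ_{j=0}^{8} (−1)^j C(8,j)·(8−j)!.
Computing: 40320 − 40320 + 20160 − 6720 + 1680 − 336 + 56 − 8 + 1 = 14833.

14833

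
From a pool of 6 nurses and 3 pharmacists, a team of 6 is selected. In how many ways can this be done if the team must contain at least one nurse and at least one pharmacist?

83

Unrestricted: C(9,6) = 84 ways to pick any 6 of the 9.
Selections missing a whole group: no nurses → C(3,6) = 0; no pharmacists → C(6,6) = 1.
Both groups omitted at once is impossible, so 84 − 1 = 83.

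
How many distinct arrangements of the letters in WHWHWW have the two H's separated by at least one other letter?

10

Total arrangements of WHWHWW: 6!/(4!·2!) = 15.
If the two H's are adjacent, glue them into one block, leaving 5 items to arrange: (5)!/(4!) = 5 ways.
Hence 15 − 5 = 10.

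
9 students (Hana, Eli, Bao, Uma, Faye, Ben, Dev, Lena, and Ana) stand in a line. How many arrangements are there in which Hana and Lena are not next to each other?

282240

Of the 9! = 362880 arrangements, those with Hana and Lena adjacent number 2 × 8! = 80640 (treat the pair as a block with 2 internal orders).
Complementary counting: 362880 − 80640 = 282240.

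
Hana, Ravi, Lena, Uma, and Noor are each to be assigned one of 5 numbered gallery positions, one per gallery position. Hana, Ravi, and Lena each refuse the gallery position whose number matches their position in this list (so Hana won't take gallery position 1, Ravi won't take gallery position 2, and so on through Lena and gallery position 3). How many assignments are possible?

64

Let Aᵢ (for i ∈ {1, 2, 3}) be the placements that put person i in their forbidden gallery position. Any j of these fix j positions, leaving (5−j)! ways to fill the rest, and there are C(3,j) ways to pick which j.
By inclusion–exclusion, the number of valid placements is Σ_{j=0}^{3} (−1)^j C(3,j)·(5−j)!.
Computing: 120 − 72 + 18 − 2 = 64.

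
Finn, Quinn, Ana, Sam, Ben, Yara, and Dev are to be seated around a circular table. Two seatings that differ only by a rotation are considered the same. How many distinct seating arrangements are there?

Fix one person's seat to break rotational symmetry; the remaining 6 people can be arranged in (6)! = 720 ways.

720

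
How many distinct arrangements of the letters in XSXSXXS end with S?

With the last slot taken by S, it remains to arrange the other 6 letters (XXSXXS).
Those 6 letters have S appearing twice and X appearing 4 times, giving (6)!/(4!·2!) = 15.

15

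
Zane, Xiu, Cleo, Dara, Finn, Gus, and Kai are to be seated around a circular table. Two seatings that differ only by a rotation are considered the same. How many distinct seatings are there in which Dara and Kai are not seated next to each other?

All circular seatings of 7 people number (6)! = 720.
Those with Dara next to Kai: fuse the pair into one unit and seat 6 units around a circle — 2·(5)! = 240.
Subtracting, 720 − 240 = 480.

480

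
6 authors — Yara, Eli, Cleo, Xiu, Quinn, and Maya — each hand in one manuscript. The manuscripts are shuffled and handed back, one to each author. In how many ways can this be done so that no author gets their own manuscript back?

265

This is the derangement count D_6: permutations of 6 items with no fixed point.
By inclusion–exclusion this is Σ_{j=0}^{6} (−1)^j C(6,j)·(6−j)!.
Computing: 720 − 720 + 360 − 120 + 30 − 6 + 1 = 265.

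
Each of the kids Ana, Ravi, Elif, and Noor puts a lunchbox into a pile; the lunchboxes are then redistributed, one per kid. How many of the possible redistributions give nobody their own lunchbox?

9

Count assignments avoiding every fixed point. For any j of the 4 kids fixed to their own lunchbox, the other 4−j can be arranged in (4−j)! ways.
By inclusion–exclusion this is Σ_{j=0}^{4} (−1)^j C(4,j)·(4−j)!.
Computing: 24 − 24 + 12 − 4 + 1 = 9.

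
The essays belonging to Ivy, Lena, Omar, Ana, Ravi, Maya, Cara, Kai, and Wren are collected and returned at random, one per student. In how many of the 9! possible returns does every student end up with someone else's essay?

Count assignments avoiding every fixed point. For any j of the 9 students fixed to their own essay, the other 9−j can be arranged in (9−j)! ways.
By inclusion–exclusion this is Σ_{j=0}^{9} (−1)^j C(9,j)·(9−j)!.
Computing: 362880 − 362880 + 181440 − 60480 + 15120 − 3024 + 504 − 72 + 9 − 1 = 133496.

133496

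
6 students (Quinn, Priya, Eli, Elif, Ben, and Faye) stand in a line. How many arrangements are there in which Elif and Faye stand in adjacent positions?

Place the 4 others and the Elif-Faye pair as 5 objects in a line; the pair has 2 internal arrangements.
That gives 2 × 5! = 2 × 120 = 240.

240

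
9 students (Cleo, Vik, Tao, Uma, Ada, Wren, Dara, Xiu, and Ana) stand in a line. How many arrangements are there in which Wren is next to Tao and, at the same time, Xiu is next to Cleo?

Treat {Wren,Tao} as one block (2 orders) and {Xiu,Cleo} as another (2 orders).
That leaves 7 units to arrange: 2 × 2 × 7! = 4 × 5040 = 20160.

20160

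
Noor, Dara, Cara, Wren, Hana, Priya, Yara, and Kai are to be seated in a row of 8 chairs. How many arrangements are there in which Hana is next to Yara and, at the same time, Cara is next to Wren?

Treat {Hana,Yara} as one block (2 orders) and {Cara,Wren} as another (2 orders).
That leaves 6 units to arrange: 2 × 2 × 6! = 4 × 720 = 2880.

2880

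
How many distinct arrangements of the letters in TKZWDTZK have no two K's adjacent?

3780

There are 8!/(2!·2!·2!) = 5040 arrangements of TKZWDTZK in total.
If the two K's are adjacent, glue them into one block, leaving 7 items to arrange: (7)!/(2!·2!) = 1260 ways.
Subtracting, 5040 − 1260 = 3780 arrangements keep the K's apart.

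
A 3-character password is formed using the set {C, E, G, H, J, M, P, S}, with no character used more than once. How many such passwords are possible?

Choose and order 3 of the 8 symbols: the first character has 8 options, the next 7, then 6.
8 × 7 × 6 = 336.

336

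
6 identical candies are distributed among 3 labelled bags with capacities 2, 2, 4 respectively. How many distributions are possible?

Without the upper bounds there are C(8,2) = 28 ways to split 6 among 3 bags.
Subtract solutions that violate a single cap (substitute x_i' = x_i − (cap_i+1)): x_1 ≥ 3 gives C(5,2) = 10; x_2 ≥ 3 gives C(5,2) = 10; x_3 ≥ 5 gives C(3,2) = 3. Together 23.
Add back pairs where two caps are both exceeded: 1 + 0 + 0 = 1.
By inclusion–exclusion the count is 28 − 23 + 1 = 6.

6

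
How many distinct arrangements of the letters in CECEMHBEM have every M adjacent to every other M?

3360

Treat the 2 copies of M as a single block. The multiset to arrange is then {MM, B, C, C, E, E, E, H}, 8 items in all.
That gives (8)!/(3!·2!) = 3360 arrangements.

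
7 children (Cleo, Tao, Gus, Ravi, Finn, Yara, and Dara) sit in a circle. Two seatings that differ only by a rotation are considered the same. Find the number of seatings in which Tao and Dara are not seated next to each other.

480

All circular seatings of 7 people number (6)! = 720.
Those with Tao next to Dara: fuse the pair into one unit and seat 6 units around a circle — 2·(5)! = 240.
Subtracting, 720 − 240 = 480.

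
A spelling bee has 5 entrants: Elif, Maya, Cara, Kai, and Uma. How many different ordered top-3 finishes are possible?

This is an ordered selection of 3 from 5: P(5,3).
That gives 5 × 4 × 3 = 60.

60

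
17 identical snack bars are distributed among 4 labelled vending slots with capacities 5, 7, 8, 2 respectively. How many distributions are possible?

46

Ignoring the caps, the number of non-negative solutions to x_1+…+x_4 = 17 is C(20,3) = 1140.
Subtract solutions that violate a single cap (substitute x_i' = x_i − (cap_i+1)): x_1 ≥ 6 gives C(14,3) = 364; x_2 ≥ 8 gives C(12,3) = 220; x_3 ≥ 9 gives C(11,3) = 165; x_4 ≥ 3 gives C(17,3) = 680. Together 1429.
Add back pairs where two caps are both exceeded: 20 + 10 + 165 + 1 + 84 + 56 = 336.
Subtract triples: 0 + 1 + 0 + 0 = 1.
By inclusion–exclusion the count is 1140 − 1429 + 336 − 1 = 46.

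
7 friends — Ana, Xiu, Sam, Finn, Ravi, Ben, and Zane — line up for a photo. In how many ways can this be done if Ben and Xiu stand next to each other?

Glue Ben and Xiu into one block (2 internal orders), leaving 6 units to arrange in a row.
That gives 2 × 6! = 2 × 720 = 1440.

1440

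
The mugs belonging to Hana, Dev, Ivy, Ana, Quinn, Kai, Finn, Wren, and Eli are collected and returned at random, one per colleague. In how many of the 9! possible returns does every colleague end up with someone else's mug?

This is the derangement count D_9: permutations of 9 items with no fixed point.
By inclusion–exclusion this is Σ_{j=0}^{9} (−1)^j C(9,j)·(9−j)!.
Computing: 362880 − 362880 + 181440 − 60480 + 15120 − 3024 + 504 − 72 + 9 − 1 = 133496.

133496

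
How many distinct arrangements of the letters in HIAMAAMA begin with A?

420

Fix A in the first position and arrange the remaining 7 letters.
Those 7 letters have A appearing 3 times and M appearing twice, giving (7)!/(3!·2!) = 420.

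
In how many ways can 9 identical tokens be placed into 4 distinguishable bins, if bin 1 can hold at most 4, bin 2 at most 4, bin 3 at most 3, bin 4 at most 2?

By stars and bars, unrestricted non-negative solutions to x_1+…+x_4 = 9 number C(9+3,3) = 220.
Subtract solutions that violate a single cap (substitute x_i' = x_i − (cap_i+1)): x_1 ≥ 5 gives C(7,3) = 35; x_2 ≥ 5 gives C(7,3) = 35; x_3 ≥ 4 gives C(8,3) = 56; x_4 ≥ 3 gives C(9,3) = 84. Together 210.
Add back pairs where two caps are both exceeded: 0 + 1 + 4 + 1 + 4 + 10 = 20.
By inclusion–exclusion the count is 220 − 210 + 20 = 30.

30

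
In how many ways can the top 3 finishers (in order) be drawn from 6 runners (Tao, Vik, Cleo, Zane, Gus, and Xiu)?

120

There are 6 choices for 1st place, 5 for 2nd, and 4 for 3rd.
That gives 6 × 5 × 4 = 120.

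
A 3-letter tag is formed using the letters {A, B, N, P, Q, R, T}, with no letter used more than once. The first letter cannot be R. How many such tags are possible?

180

The first letter has 7−1 = 6 choices (anything except R).
The remaining 2 letters are filled from the other 6 symbols without repetition: 6 × 5 = 30.
Total: 6 × 30 = 180.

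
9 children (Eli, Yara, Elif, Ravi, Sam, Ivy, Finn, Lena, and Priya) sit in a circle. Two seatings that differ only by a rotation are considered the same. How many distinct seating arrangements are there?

Seat Eli anywhere (absorbing the rotational symmetry), then permute the other 8: (8)! = 40320.

40320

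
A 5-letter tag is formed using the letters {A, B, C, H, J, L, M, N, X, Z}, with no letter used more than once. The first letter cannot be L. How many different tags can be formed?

27216

The first letter has 10−1 = 9 choices (anything except L).
The remaining 4 letters are filled from the other 9 symbols without repetition: 9 × 8 × 7 × 6 = 3024.
Total: 9 × 3024 = 27216.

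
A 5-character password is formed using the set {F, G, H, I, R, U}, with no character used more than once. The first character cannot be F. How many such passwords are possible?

600

The first character has 6−1 = 5 choices (anything except F).
The remaining 4 characters are filled from the other 5 symbols without repetition: 5 × 4 × 3 × 2 = 120.
Total: 5 × 120 = 600.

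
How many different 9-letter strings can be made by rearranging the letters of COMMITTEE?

Letter multiplicities in COMMITTEE: C×1, E×2, I×1, M×2, O×1, T×2.
Dividing 9! = 362880 by 2!·2!·2! = 8 for the repeated letters gives 45360.

45360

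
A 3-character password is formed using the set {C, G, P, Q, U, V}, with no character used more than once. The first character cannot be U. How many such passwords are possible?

The first character has 6−1 = 5 choices (anything except U).
The remaining 2 characters are filled from the other 5 symbols without repetition: 5 × 4 = 20.
Total: 5 × 20 = 100.

100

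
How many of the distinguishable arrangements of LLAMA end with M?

6

Fix M in the last position and arrange the remaining 4 letters.
Those 4 letters have A appearing twice and L appearing twice, giving (4)!/(2!·2!) = 6.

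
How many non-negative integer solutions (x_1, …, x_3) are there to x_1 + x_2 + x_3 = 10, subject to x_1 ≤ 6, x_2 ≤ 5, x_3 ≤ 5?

26

Without the upper bounds there are C(12,2) = 66 ways to split 10 among 3 variables.
Subtract solutions that violate a single cap (substitute x_i' = x_i − (cap_i+1)): x_1 ≥ 7 gives C(5,2) = 10; x_2 ≥ 6 gives C(6,2) = 15; x_3 ≥ 6 gives C(6,2) = 15. Together 40.
No two caps can be exceeded simultaneously, so the pair terms are all 0.
By inclusion–exclusion the count is 66 − 40 + 0 = 26.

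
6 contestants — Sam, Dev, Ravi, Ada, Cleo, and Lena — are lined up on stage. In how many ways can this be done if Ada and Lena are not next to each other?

Of the 6! = 720 arrangements, those with Ada and Lena adjacent number 2 × 5! = 240 (treat the pair as a block with 2 internal orders).
Complementary counting: 720 − 240 = 480.

480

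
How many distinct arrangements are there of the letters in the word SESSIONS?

The 8 letters of SESSIONS have repeats: S appearing 4 times.
The number of distinct arrangements is 8!/(4!) = 40320/24 = 1680.

1680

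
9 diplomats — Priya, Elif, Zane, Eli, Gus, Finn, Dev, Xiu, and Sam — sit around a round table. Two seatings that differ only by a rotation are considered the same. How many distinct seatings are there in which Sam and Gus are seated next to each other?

Treat {Sam, Gus} as one unit (2 internal orders) and seat the resulting 8 units around the table: (7)! circular arrangements.
So 2 × (7)! = 2 × 5040 = 10080.

10080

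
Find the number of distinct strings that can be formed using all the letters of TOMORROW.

Letter multiplicities in TOMORROW: M×1, O×3, R×2, T×1, W×1.
So there are 8! / (3!·2!) = 3360 distinguishable arrangements.

3360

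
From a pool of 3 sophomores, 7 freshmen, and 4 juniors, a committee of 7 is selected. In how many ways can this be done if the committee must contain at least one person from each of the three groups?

2982

With no constraint there are C(14,7) = 3432 possible selections.
Subtract selections that omit an entire group: no sophomores → C(11,7) = 330; no freshmen → C(7,7) = 1; no juniors → C(10,7) = 120.
Add back selections omitting two groups (i.e. drawn from a single group): C(3,7) + C(7,7) + C(4,7) = 1.
By inclusion–exclusion: 3432 − 451 + 1 = 2982.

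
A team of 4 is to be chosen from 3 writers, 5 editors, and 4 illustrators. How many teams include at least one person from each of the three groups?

Total 4-person selections from all 12: C(12,4) = 495.
Subtract selections that omit an entire group: no writers → C(9,4) = 126; no editors → C(7,4) = 35; no illustrators → C(8,4) = 70.
Add back selections omitting two groups (i.e. drawn from a single group): C(3,4) + C(5,4) + C(4,4) = 6.
By inclusion–exclusion: 495 − 231 + 6 = 270.

270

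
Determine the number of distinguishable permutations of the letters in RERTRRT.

105

RERTRRT has 7 letters with R appearing 4 times and T appearing twice.
Dividing 7! = 5040 by 4!·2! = 48 for the repeated letters gives 105.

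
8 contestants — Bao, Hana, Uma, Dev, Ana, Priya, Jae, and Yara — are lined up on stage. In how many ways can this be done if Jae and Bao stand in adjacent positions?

Glue Jae and Bao into one block (2 internal orders), leaving 7 units to arrange in a row.
That gives 2 × 7! = 2 × 5040 = 10080.

10080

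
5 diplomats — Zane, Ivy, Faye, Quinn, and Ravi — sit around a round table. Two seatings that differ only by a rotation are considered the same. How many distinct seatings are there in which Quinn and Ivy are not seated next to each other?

12

Without the restriction there are (4)! = 24 seatings.
Those with Quinn next to Ivy: fuse the pair into one unit and seat 4 units around a circle — 2·(3)! = 12.
Subtracting, 24 − 12 = 12.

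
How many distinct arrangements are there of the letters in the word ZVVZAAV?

ZVVZAAV has 7 letters with A appearing twice, V appearing 3 times, and Z appearing twice.
The number of distinct arrangements is 7!/(3!·2!·2!) = 5040/24 = 210.

210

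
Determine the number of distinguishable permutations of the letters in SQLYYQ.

180

The 6 letters of SQLYYQ have repeats: Q appearing twice and Y appearing twice.
The number of distinct arrangements is 6!/(2!·2!) = 720/4 = 180.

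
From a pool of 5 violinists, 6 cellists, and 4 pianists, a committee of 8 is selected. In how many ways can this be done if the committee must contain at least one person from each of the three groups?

6216

Total 8-person selections from all 15: C(15,8) = 6435.
Subtract selections that omit an entire group: no violinists → C(10,8) = 45; no cellists → C(9,8) = 9; no pianists → C(11,8) = 165.
Add back selections omitting two groups (i.e. drawn from a single group): C(5,8) + C(6,8) + C(4,8) = 0.
By inclusion–exclusion: 6435 − 219 + 0 = 6216.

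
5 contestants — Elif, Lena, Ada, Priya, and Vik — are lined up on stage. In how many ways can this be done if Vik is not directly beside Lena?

72

There are 5! = 120 arrangements in all. If Vik and Lena are adjacent, merging them into one block gives 2·(4)! = 48 arrangements.
So 120 − 48 = 72 arrangements keep them apart.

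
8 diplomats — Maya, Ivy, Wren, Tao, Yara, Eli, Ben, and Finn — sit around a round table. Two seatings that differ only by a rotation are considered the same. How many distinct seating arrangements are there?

5040

Seat Maya anywhere (absorbing the rotational symmetry), then permute the other 7: (7)! = 5040.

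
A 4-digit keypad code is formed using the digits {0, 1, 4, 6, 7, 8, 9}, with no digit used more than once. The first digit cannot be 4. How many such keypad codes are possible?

720

The first digit has 7−1 = 6 choices (anything except 4).
The remaining 3 digits are filled from the other 6 symbols without repetition: 6 × 5 × 4 = 120.
Total: 6 × 120 = 720.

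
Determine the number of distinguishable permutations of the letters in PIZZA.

Letter multiplicities in PIZZA: A×1, I×1, P×1, Z×2.
So there are 5! / (2!) = 60 distinguishable arrangements.

60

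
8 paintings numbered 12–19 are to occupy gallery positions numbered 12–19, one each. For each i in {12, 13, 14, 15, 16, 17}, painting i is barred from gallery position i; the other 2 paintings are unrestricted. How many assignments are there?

18806

Let Aᵢ (for 12 ≤ i ≤ 17) be the placements that put painting i in its forbidden gallery position. Any j of these fix j positions, leaving (8−j)! ways to fill the rest, and there are C(6,j) ways to pick which j.
By inclusion–exclusion, the number of valid placements is Σ_{j=0}^{6} (−1)^j C(6,j)·(8−j)!.
Computing: 40320 − 30240 + 10800 − 2400 + 360 − 36 + 2 = 18806.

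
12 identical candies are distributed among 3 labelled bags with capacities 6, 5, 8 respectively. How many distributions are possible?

By stars and bars, unrestricted non-negative solutions to x_1+…+x_3 = 12 number C(12+2,2) = 91.
Subtract solutions that violate a single cap (substitute x_i' = x_i − (cap_i+1)): x_1 ≥ 7 gives C(7,2) = 21; x_2 ≥ 6 gives C(8,2) = 28; x_3 ≥ 9 gives C(5,2) = 10. Together 59.
No two caps can be exceeded simultaneously, so the pair terms are all 0.
By inclusion–exclusion the count is 91 − 59 + 0 = 32.

32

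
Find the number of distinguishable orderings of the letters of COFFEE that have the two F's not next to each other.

120

There are 6!/(2!·2!) = 180 arrangements of COFFEE in total.
Arrangements with the F's together: treat FF as one letter, giving (5)!/(2!) = 60.
Subtracting, 180 − 60 = 120 arrangements keep the F's apart.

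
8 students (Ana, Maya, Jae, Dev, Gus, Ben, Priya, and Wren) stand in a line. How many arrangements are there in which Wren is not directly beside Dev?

Of the 8! = 40320 arrangements, those with Wren and Dev adjacent number 2 × 7! = 10080 (treat the pair as a block with 2 internal orders).
So 40320 − 10080 = 30240 arrangements keep them apart.

30240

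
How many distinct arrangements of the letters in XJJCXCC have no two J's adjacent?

Total arrangements of XJJCXCC: 7!/(3!·2!·2!) = 210.
If the two J's are adjacent, glue them into one block, leaving 6 items to arrange: (6)!/(3!·2!) = 60 ways.
Hence 210 − 60 = 150.

150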